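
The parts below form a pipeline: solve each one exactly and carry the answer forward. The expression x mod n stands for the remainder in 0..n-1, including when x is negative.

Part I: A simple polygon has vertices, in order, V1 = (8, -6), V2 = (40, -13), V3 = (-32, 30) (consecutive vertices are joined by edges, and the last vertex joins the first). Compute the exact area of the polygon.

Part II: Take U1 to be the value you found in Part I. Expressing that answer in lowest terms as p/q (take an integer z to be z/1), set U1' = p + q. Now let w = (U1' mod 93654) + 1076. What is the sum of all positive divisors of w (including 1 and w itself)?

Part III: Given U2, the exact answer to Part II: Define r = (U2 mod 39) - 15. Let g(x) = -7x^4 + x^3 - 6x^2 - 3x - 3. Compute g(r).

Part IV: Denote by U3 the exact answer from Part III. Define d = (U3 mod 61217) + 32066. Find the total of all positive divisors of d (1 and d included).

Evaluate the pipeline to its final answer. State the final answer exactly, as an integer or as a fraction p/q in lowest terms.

151560

Part I: cross terms: (8*-13 - 40*-6)=136, (40*30 - -32*-13)=784, (-32*-6 - 8*30)=-48; twice the area = |872| = 872; area = 436; answer 436
Part II: U1 = 436; threaded value p + q = 437; w = 1513; 1513 = 17 * 89; sigma = (1 + 17) * (1 + 89) = 18 * 90 = 1620; answer 1620
Part III: U2 = 1620; r = 6; -7*(6)^4 + 1*(6)^3 - 6*(6)^2 - 3*(6)^1 - 3 = (-9072) + (216) + (-216) + (-18) + (-3) = -9093; answer -9093
Part IV: U3 = -9093; d = 84190; 84190 = 2 * 5 * 8419; sigma = (1 + 2) * (1 + 5) * (1 + 8419) = 3 * 6 * 8420 = 151560; answer 151560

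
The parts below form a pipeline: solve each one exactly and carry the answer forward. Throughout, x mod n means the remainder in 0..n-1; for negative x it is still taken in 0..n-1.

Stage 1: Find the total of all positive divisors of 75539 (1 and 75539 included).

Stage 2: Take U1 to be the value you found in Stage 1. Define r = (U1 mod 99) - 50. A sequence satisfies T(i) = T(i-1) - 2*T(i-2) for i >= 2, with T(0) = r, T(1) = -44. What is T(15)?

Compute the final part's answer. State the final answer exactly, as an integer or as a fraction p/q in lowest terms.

-4638

Stage 1: 75539 is prime, so its only divisors are 1 and 75539; sigma = 1 + 75539 = 75540; answer 75540
Stage 2: U1 = 75540; r = -47; T(2) = 1*(-44) - 2*(-47) = 50; iterating: T(2)=50, T(3)=138, T(4)=38, T(5)=-238, T(6)=-314, T(7)=162, T(8)=790, T(9)=466, T(10)=-1114, T(11)=-2046, T(12)=182, T(13)=4274, T(14)=3910, T(15)=-4638; answer -4638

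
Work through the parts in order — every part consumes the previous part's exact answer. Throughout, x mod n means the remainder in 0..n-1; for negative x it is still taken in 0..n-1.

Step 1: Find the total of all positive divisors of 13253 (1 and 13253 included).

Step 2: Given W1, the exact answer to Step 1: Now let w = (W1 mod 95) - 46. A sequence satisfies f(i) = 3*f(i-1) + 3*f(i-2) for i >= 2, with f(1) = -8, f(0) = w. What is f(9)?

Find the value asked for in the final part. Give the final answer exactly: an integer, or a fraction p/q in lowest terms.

108702

Step 1: 13253 = 29 * 457; sigma = (1 + 29) * (1 + 457) = 30 * 458 = 13740; answer 13740
Step 2: W1 = 13740; w = 14; f(2) = 3*(-8) + 3*(14) = 18; iterating: f(2)=18, f(3)=30, f(4)=144, f(5)=522, f(6)=1998, f(7)=7560, f(8)=28674, f(9)=108702; answer 108702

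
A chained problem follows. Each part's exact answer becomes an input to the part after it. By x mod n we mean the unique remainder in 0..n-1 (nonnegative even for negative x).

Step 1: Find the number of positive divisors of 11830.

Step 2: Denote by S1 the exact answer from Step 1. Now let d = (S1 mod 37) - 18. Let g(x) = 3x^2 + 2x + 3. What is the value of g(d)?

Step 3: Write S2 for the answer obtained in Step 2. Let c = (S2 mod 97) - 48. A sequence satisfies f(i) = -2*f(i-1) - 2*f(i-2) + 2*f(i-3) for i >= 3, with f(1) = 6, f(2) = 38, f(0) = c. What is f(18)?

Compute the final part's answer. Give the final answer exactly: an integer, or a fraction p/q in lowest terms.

1262336

Step 1: 11830 = 2 * 5 * 7 * 13^2; number of divisors = (1+1) * (1+1) * (1+1) * (2+1) = 24; answer 24
Step 2: S1 = 24; d = 6; 3*(6)^2 + 2*(6)^1 + 3 = (108) + (12) + (3) = 123; answer 123
Step 3: S2 = 123; c = -22; f(3) = -2*(38) - 2*(6) + 2*(-22) = -132; iterating: f(3)=-132, f(4)=200, f(5)=-60, f(6)=-544, f(7)=1608, f(8)=-2248, f(9)=192, f(10)=7328, f(11)=-19536, f(12)=24800, f(13)=4128, f(14)=-96928, f(15)=235200, f(16)=-268288, f(17)=-127680, f(18)=1262336; answer 1262336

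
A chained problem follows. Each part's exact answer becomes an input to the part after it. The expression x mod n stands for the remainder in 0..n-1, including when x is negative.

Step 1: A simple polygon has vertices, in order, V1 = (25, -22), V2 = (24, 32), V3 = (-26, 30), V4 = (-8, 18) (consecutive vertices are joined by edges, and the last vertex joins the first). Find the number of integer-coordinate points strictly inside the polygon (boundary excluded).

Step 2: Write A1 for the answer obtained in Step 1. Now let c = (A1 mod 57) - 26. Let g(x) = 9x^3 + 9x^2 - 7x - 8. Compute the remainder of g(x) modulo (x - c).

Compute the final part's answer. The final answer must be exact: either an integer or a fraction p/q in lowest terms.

64839

Step 1: cross terms: (25*32 - 24*-22)=1328, (24*30 - -26*32)=1552, (-26*18 - -8*30)=-228, (-8*-22 - 25*18)=-274; twice the area = |2378| = 2378; area = 1189; boundary points = 1 + 2 + 6 + 1 = 10; strictly interior points = area - boundary/2 + 1 = 1185; answer 1185
Step 2: A1 = 1185; c = 19; remainder = value at the root: 9*(19)^3 + 9*(19)^2 - 7*(19)^1 - 8 = (61731) + (3249) + (-133) + (-8) = 64839; answer 64839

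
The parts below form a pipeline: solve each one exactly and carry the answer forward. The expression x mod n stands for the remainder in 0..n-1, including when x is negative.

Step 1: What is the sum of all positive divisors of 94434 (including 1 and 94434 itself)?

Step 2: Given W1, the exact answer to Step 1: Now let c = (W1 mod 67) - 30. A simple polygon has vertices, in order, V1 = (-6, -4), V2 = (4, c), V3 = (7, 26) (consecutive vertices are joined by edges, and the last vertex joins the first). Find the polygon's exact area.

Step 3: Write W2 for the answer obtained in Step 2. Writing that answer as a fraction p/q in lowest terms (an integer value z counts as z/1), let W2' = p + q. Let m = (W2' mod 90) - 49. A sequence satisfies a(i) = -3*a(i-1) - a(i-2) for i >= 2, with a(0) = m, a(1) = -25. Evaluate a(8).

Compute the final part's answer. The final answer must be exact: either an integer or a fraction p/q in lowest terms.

39755

Step 1: 94434 = 2 * 3 * 15739; sigma = (1 + 2) * (1 + 3) * (1 + 15739) = 3 * 4 * 15740 = 188880; answer 188880
Step 2: W1 = 188880; c = -23; cross terms: (-6*-23 - 4*-4)=154, (4*26 - 7*-23)=265, (7*-4 - -6*26)=128; twice the area = |547| = 547; area = 547/2; answer 547/2
Step 3: W2 = 547/2; threaded value p + q = 549; m = -40; a(2) = -3*(-25) - 1*(-40) = 115; iterating: a(2)=115, a(3)=-320, a(4)=845, a(5)=-2215, a(6)=5800, a(7)=-15185, a(8)=39755; answer 39755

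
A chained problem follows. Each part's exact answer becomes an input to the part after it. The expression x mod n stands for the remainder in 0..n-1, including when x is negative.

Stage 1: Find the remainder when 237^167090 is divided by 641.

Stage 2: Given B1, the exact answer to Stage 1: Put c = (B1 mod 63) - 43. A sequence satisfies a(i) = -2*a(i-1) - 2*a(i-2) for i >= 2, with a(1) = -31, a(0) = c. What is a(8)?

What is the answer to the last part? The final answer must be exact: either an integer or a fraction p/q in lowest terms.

304

Stage 1: squarings mod 641: 237^1=237, 237^2=402, 237^4=72, 237^8=56, 237^16=572, 237^32=274, 237^64=79, 237^128=472, 237^256=357, 237^512=531, 237^1024=562, 237^2048=472, 237^4096=357, 237^8192=531, 237^16384=562, 237^32768=472, 237^65536=357, 237^131072=531; 237^167090 = 237^2 * 237^16 * 237^32 * 237^128 * 237^1024 * 237^2048 * 237^32768 * 237^131072 = 125 (mod 641); answer 125
Stage 2: B1 = 125; c = 19; a(2) = -2*(-31) - 2*(19) = 24; iterating: a(2)=24, a(3)=14, a(4)=-76, a(5)=124, a(6)=-96, a(7)=-56, a(8)=304; answer 304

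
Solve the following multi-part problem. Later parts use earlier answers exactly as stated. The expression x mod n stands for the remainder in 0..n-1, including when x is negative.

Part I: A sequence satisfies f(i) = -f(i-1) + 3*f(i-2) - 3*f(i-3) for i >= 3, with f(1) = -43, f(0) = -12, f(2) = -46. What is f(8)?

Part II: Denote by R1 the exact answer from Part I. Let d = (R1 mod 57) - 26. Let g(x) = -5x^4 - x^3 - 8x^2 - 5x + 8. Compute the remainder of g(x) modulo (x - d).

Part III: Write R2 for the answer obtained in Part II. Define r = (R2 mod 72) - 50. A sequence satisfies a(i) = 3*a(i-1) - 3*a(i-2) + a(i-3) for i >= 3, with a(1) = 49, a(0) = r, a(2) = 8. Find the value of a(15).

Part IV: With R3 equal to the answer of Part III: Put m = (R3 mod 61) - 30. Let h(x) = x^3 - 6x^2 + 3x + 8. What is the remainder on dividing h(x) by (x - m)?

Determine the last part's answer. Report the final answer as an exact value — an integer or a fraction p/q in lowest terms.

Part I: f(3) = -1*(-46) + 3*(-43) - 3*(-12) = -47; iterating: f(3)=-47, f(4)=38, f(5)=-41, f(6)=296, f(7)=-533, f(8)=1544; answer 1544
Part II: R1 = 1544; d = -21; remainder = value at the root: -5*(-21)^4 - 1*(-21)^3 - 8*(-21)^2 - 5*(-21)^1 + 8 = (-972405) + (9261) + (-3528) + (105) + (8) = -966559; answer -966559
Part III: R2 = -966559; r = -9; a(3) = 3*(8) - 3*(49) + 1*(-9) = -132; iterating: a(3)=-132, a(4)=-371, a(5)=-709, a(6)=-1146, a(7)=-1682, a(8)=-2317, a(9)=-3051, a(10)=-3884, a(11)=-4816, a(12)=-5847, a(13)=-6977, a(14)=-8206, a(15)=-9534; answer -9534
Part IV: R3 = -9534; m = 13; remainder = value at the root: 1*(13)^3 - 6*(13)^2 + 3*(13)^1 + 8 = (2197) + (-1014) + (39) + (8) = 1230; answer 1230

1230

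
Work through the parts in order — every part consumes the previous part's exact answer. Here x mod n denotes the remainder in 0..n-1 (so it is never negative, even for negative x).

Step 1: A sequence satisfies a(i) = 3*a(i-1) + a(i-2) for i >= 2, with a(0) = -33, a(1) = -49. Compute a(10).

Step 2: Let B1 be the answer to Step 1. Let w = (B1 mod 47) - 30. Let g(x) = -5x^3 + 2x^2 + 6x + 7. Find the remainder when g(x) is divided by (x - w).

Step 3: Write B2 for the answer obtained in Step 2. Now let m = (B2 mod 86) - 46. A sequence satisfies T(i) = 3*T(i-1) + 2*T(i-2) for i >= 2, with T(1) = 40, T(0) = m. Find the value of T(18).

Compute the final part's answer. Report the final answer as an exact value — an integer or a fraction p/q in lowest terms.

118374454562

Step 1: a(2) = 3*(-49) + 1*(-33) = -180; iterating: a(2)=-180, a(3)=-589, a(4)=-1947, a(5)=-6430, a(6)=-21237, a(7)=-70141, a(8)=-231660, a(9)=-765121, a(10)=-2527023; answer -2527023
Step 2: B1 = -2527023; w = -4; remainder = value at the root: -5*(-4)^3 + 2*(-4)^2 + 6*(-4)^1 + 7 = (320) + (32) + (-24) + (7) = 335; answer 335
Step 3: B2 = 335; m = 31; T(2) = 3*(40) + 2*(31) = 182; iterating: T(2)=182, T(3)=626, T(4)=2242, T(5)=7978, T(6)=28418, T(7)=101210, T(8)=360466, T(9)=1283818, T(10)=4572386, T(11)=16284794, T(12)=57999154, T(13)=206567050, T(14)=735699458, T(15)=2620232474, T(16)=9332096338, T(17)=33236753962, T(18)=118374454562; answer 118374454562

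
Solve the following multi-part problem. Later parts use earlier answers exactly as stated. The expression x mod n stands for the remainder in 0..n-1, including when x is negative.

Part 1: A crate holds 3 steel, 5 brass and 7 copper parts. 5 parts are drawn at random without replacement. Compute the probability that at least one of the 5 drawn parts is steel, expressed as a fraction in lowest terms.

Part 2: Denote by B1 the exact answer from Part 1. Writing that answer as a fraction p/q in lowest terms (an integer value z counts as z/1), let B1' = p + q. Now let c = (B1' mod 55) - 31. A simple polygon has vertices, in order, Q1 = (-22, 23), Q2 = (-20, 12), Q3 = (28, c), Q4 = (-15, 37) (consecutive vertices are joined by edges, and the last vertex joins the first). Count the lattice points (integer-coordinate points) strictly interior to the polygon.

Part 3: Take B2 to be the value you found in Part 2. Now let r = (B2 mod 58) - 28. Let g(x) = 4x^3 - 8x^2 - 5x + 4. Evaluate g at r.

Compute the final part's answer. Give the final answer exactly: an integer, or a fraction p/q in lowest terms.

Part 1: total draws C(15,5) = 3003; complement C(12,5) = 792; favorable 3003 - 792 = 2211; P = 67/91; answer 67/91
Part 2: B1 = 67/91; threaded value p + q = 158; c = 17; cross terms: (-22*12 - -20*23)=196, (-20*17 - 28*12)=-676, (28*37 - -15*17)=1291, (-15*23 - -22*37)=469; twice the area = |1280| = 1280; area = 640; boundary points = 1 + 1 + 1 + 7 = 10; strictly interior points = area - boundary/2 + 1 = 636; answer 636
Part 3: B2 = 636; r = 28; 4*(28)^3 - 8*(28)^2 - 5*(28)^1 + 4 = (87808) + (-6272) + (-140) + (4) = 81400; answer 81400

81400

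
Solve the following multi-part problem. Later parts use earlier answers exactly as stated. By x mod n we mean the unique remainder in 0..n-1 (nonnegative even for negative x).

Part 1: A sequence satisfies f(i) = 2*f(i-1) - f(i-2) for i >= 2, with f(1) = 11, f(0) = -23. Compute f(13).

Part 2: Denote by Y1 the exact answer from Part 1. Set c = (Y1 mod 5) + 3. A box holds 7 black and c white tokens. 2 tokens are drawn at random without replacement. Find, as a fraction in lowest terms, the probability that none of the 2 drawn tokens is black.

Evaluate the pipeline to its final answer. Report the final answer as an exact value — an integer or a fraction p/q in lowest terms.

3/13

Part 1: f(2) = 2*(11) - 1*(-23) = 45; iterating: f(2)=45, f(3)=79, f(4)=113, f(5)=147, f(6)=181, f(7)=215, f(8)=249, f(9)=283, f(10)=317, f(11)=351, f(12)=385, f(13)=419; answer 419
Part 2: Y1 = 419; c = 7; total draws C(14,2) = 91; favorable C(7,2) = 21; P = 3/13; answer 3/13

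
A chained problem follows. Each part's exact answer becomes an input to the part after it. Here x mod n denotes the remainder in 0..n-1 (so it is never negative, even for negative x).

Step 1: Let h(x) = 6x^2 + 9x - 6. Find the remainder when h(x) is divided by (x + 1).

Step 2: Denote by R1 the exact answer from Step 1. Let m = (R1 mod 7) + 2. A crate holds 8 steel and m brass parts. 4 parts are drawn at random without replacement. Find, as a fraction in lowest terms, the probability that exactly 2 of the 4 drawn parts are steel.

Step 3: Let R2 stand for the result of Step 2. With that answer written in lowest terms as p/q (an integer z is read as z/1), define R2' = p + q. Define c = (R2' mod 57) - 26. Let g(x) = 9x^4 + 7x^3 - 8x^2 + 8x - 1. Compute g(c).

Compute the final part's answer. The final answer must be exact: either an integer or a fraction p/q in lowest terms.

Step 1: remainder = value at the root: 6*(-1)^2 + 9*(-1)^1 - 6 = (6) + (-9) + (-6) = -9; answer -9
Step 2: R1 = -9; m = 7; total draws C(15,4) = 1365; favorable C(8,2)*C(7,2) = 588; P = 28/65; answer 28/65
Step 3: R2 = 28/65; threaded value p + q = 93; c = 10; 9*(10)^4 + 7*(10)^3 - 8*(10)^2 + 8*(10)^1 - 1 = (90000) + (7000) + (-800) + (80) + (-1) = 96279; answer 96279

96279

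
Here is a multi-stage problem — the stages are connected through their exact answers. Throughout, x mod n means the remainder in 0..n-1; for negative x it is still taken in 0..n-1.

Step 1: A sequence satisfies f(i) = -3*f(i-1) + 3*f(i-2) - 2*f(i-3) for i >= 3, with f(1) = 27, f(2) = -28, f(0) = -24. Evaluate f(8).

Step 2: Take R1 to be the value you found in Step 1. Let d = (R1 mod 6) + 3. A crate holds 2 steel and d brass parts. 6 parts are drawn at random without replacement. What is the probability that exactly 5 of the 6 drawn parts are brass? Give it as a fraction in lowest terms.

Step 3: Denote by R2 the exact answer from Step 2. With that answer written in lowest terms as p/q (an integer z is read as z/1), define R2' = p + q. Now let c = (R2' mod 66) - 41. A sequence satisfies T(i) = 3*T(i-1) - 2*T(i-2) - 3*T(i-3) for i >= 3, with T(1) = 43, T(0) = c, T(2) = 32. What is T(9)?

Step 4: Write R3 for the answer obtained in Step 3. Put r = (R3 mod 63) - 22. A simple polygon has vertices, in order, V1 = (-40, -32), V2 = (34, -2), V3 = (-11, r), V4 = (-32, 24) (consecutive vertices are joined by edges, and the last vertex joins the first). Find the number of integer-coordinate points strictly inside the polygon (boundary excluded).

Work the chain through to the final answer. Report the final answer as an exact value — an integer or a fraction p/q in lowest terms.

Step 1: f(3) = -3*(-28) + 3*(27) - 2*(-24) = 213; iterating: f(3)=213, f(4)=-777, f(5)=3026, f(6)=-11835, f(7)=46137, f(8)=-179968; answer -179968
Step 2: R1 = -179968; d = 5; total draws C(7,6) = 7; favorable C(5,5)*C(2,1) = 2; P = 2/7; answer 2/7
Step 3: R2 = 2/7; threaded value p + q = 9; c = -32; T(3) = 3*(32) - 2*(43) - 3*(-32) = 106; iterating: T(3)=106, T(4)=125, T(5)=67, T(6)=-367, T(7)=-1610, T(8)=-4297, T(9)=-8570; answer -8570
Step 4: R3 = -8570; r = 39; cross terms: (-40*-2 - 34*-32)=1168, (34*39 - -11*-2)=1304, (-11*24 - -32*39)=984, (-32*-32 - -40*24)=1984; twice the area = |5440| = 5440; area = 2720; boundary points = 2 + 1 + 3 + 8 = 14; strictly interior points = area - boundary/2 + 1 = 2714; answer 2714

2714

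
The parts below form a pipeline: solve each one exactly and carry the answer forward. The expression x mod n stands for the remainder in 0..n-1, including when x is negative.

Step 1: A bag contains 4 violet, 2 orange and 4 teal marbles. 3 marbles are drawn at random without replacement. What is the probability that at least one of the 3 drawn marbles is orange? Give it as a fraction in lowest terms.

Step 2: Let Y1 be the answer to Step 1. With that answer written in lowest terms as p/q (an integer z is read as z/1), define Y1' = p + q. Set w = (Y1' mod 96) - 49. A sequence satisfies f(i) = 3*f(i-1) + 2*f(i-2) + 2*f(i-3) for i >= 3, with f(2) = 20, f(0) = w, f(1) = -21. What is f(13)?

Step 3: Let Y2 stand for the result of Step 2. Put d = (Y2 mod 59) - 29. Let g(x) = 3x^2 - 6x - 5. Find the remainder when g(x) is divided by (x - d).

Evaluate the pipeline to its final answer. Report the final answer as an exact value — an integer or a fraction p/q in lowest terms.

1075

Step 1: total draws C(10,3) = 120; complement C(8,3) = 56; favorable 120 - 56 = 64; P = 8/15; answer 8/15
Step 2: Y1 = 8/15; threaded value p + q = 23; w = -26; f(3) = 3*(20) + 2*(-21) + 2*(-26) = -34; iterating: f(3)=-34, f(4)=-104, f(5)=-340, f(6)=-1296, f(7)=-4776, f(8)=-17600, f(9)=-64944, f(10)=-239584, f(11)=-883840, f(12)=-3260576, f(13)=-12028576; answer -12028576
Step 3: Y2 = -12028576; d = 20; remainder = value at the root: 3*(20)^2 - 6*(20)^1 - 5 = (1200) + (-120) + (-5) = 1075; answer 1075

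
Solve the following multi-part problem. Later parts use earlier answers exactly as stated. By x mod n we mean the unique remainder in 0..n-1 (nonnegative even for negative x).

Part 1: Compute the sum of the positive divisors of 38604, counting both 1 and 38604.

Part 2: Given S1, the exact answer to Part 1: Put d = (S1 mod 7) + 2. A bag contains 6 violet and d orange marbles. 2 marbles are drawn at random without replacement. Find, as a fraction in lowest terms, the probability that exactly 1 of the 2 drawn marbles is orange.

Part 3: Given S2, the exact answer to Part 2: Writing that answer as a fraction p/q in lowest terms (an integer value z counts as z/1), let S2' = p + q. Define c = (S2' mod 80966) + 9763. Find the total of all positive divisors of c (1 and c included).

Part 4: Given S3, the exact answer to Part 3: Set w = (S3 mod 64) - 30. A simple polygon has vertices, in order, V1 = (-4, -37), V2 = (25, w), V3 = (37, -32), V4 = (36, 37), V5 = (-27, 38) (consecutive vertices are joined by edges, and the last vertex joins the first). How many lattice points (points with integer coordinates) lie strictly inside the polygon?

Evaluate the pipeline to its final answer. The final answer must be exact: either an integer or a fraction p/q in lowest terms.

3119

Part 1: 38604 = 2^2 * 3 * 3217; sigma = (1 + 2 + 4) * (1 + 3) * (1 + 3217) = 7 * 4 * 3218 = 90104; answer 90104
Part 2: S1 = 90104; d = 2; total draws C(8,2) = 28; favorable C(2,1)*C(6,1) = 12; P = 3/7; answer 3/7
Part 3: S2 = 3/7; threaded value p + q = 10; c = 9773; 9773 = 29 * 337; sigma = (1 + 29) * (1 + 337) = 30 * 338 = 10140; answer 10140
Part 4: S3 = 10140; w = -2; cross terms: (-4*-2 - 25*-37)=933, (25*-32 - 37*-2)=-726, (37*37 - 36*-32)=2521, (36*38 - -27*37)=2367, (-27*-37 - -4*38)=1151; twice the area = |6246| = 6246; area = 3123; boundary points = 1 + 6 + 1 + 1 + 1 = 10; strictly interior points = area - boundary/2 + 1 = 3119; answer 3119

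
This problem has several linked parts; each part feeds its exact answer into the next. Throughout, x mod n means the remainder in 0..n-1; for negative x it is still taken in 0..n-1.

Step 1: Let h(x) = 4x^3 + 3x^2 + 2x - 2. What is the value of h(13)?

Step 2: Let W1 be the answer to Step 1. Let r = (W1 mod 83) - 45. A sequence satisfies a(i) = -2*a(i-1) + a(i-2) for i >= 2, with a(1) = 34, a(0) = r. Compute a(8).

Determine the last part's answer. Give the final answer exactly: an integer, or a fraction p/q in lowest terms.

-17590

Step 1: 4*(13)^3 + 3*(13)^2 + 2*(13)^1 - 2 = (8788) + (507) + (26) + (-2) = 9319; answer 9319
Step 2: W1 = 9319; r = -22; a(2) = -2*(34) + 1*(-22) = -90; iterating: a(2)=-90, a(3)=214, a(4)=-518, a(5)=1250, a(6)=-3018, a(7)=7286, a(8)=-17590; answer -17590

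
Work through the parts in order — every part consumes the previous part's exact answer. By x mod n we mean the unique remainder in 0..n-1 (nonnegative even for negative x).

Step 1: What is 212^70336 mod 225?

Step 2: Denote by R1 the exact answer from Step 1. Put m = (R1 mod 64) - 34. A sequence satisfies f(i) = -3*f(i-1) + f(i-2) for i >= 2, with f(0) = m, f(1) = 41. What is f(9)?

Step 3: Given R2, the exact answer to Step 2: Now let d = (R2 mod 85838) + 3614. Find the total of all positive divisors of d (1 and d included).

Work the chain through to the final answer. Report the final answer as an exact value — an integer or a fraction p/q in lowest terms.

Step 1: squarings mod 225: 212^1=212, 212^2=169, 212^4=211, 212^8=196, 212^16=166, 212^32=106, 212^64=211, 212^128=196, 212^256=166, 212^512=106, 212^1024=211, 212^2048=196, 212^4096=166, 212^8192=106, 212^16384=211, 212^32768=196, 212^65536=166; 212^70336 = 212^64 * 212^128 * 212^512 * 212^4096 * 212^65536 = 166 (mod 225); answer 166
Step 2: R1 = 166; m = 4; f(2) = -3*(41) + 1*(4) = -119; iterating: f(2)=-119, f(3)=398, f(4)=-1313, f(5)=4337, f(6)=-14324, f(7)=47309, f(8)=-156251, f(9)=516062; answer 516062
Step 3: R2 = 516062; d = 4648; 4648 = 2^3 * 7 * 83; sigma = (1 + 2 + 4 + 8) * (1 + 7) * (1 + 83) = 15 * 8 * 84 = 10080; answer 10080

10080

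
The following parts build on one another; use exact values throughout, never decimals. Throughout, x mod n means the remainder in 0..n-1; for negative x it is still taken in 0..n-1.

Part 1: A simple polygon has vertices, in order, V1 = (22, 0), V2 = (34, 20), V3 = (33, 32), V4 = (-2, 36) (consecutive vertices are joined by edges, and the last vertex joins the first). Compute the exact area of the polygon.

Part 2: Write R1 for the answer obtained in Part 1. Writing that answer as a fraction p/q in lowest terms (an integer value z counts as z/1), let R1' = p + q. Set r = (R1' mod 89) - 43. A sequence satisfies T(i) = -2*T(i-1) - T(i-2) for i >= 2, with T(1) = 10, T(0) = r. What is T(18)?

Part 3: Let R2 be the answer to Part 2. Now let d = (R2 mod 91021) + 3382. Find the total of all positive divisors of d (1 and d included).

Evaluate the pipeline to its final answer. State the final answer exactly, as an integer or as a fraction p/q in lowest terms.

Part 1: cross terms: (22*20 - 34*0)=440, (34*32 - 33*20)=428, (33*36 - -2*32)=1252, (-2*0 - 22*36)=-792; twice the area = |1328| = 1328; area = 664; answer 664
Part 2: R1 = 664; threaded value p + q = 665; r = -1; T(2) = -2*(10) - 1*(-1) = -19; iterating: T(2)=-19, T(3)=28, T(4)=-37, T(5)=46, T(6)=-55, T(7)=64, T(8)=-73, T(9)=82, T(10)=-91, T(11)=100, T(12)=-109, T(13)=118, T(14)=-127, T(15)=136, T(16)=-145, T(17)=154, T(18)=-163; answer -163
Part 3: R2 = -163; d = 94240; 94240 = 2^5 * 5 * 19 * 31; sigma = (1 + 2 + 4 + 8 + 16 + 32) * (1 + 5) * (1 + 19) * (1 + 31) = 63 * 6 * 20 * 32 = 241920; answer 241920

241920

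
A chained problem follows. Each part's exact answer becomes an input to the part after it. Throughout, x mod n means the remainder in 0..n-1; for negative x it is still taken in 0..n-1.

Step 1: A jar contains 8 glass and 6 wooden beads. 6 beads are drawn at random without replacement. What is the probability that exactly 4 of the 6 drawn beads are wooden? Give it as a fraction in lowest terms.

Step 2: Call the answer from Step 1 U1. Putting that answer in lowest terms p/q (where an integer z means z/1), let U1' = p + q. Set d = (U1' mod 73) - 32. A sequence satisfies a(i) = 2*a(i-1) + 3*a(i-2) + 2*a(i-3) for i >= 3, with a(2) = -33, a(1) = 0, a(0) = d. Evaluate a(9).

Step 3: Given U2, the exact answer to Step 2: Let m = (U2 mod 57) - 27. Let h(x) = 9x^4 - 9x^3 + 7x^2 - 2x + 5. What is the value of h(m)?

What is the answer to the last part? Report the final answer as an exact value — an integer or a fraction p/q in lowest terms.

Step 1: total draws C(14,6) = 3003; favorable C(6,4)*C(8,2) = 420; P = 20/143; answer 20/143
Step 2: U1 = 20/143; threaded value p + q = 163; d = -15; a(3) = 2*(-33) + 3*(0) + 2*(-15) = -96; iterating: a(3)=-96, a(4)=-291, a(5)=-936, a(6)=-2937, a(7)=-9264, a(8)=-29211, a(9)=-92088; answer -92088
Step 3: U2 = -92088; m = -3; 9*(-3)^4 - 9*(-3)^3 + 7*(-3)^2 - 2*(-3)^1 + 5 = (729) + (243) + (63) + (6) + (5) = 1046; answer 1046

1046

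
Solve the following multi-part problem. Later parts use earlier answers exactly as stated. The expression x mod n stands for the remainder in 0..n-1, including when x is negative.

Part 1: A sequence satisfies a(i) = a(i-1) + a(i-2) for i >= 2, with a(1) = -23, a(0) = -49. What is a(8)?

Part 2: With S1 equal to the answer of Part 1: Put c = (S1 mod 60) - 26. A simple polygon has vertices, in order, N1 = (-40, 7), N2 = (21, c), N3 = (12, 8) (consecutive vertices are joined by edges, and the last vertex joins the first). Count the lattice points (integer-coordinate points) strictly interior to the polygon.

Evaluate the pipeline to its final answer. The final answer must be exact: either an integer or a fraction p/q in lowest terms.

368

Part 1: a(2) = 1*(-23) + 1*(-49) = -72; iterating: a(2)=-72, a(3)=-95, a(4)=-167, a(5)=-262, a(6)=-429, a(7)=-691, a(8)=-1120; answer -1120
Part 2: S1 = -1120; c = -6; cross terms: (-40*-6 - 21*7)=93, (21*8 - 12*-6)=240, (12*7 - -40*8)=404; twice the area = |737| = 737; area = 737/2; boundary points = 1 + 1 + 1 = 3; strictly interior points = area - boundary/2 + 1 = 368; answer 368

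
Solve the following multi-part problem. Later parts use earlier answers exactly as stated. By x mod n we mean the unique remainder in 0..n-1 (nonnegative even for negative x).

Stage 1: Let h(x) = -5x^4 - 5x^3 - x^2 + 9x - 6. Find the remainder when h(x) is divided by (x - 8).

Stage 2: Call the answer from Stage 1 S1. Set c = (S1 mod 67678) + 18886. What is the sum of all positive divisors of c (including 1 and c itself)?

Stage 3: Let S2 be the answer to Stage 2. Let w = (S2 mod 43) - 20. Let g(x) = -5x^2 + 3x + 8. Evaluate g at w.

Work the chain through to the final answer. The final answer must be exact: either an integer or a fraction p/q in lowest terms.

-1666

Stage 1: remainder = value at the root: -5*(8)^4 - 5*(8)^3 - 1*(8)^2 + 9*(8)^1 - 6 = (-20480) + (-2560) + (-64) + (72) + (-6) = -23038; answer -23038
Stage 2: S1 = -23038; c = 63526; 63526 = 2 * 23 * 1381; sigma = (1 + 2) * (1 + 23) * (1 + 1381) = 3 * 24 * 1382 = 99504; answer 99504
Stage 3: S2 = 99504; w = -18; -5*(-18)^2 + 3*(-18)^1 + 8 = (-1620) + (-54) + (8) = -1666; answer -1666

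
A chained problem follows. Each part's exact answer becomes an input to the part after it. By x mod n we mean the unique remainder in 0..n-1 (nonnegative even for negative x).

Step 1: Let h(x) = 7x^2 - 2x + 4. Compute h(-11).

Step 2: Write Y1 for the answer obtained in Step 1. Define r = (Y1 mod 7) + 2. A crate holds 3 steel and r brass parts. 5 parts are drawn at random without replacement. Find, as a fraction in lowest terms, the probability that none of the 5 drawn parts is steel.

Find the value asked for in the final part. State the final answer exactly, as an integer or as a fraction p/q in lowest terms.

1/12

Step 1: 7*(-11)^2 - 2*(-11)^1 + 4 = (847) + (22) + (4) = 873; answer 873
Step 2: Y1 = 873; r = 7; total draws C(10,5) = 252; favorable C(7,5) = 21; P = 1/12; answer 1/12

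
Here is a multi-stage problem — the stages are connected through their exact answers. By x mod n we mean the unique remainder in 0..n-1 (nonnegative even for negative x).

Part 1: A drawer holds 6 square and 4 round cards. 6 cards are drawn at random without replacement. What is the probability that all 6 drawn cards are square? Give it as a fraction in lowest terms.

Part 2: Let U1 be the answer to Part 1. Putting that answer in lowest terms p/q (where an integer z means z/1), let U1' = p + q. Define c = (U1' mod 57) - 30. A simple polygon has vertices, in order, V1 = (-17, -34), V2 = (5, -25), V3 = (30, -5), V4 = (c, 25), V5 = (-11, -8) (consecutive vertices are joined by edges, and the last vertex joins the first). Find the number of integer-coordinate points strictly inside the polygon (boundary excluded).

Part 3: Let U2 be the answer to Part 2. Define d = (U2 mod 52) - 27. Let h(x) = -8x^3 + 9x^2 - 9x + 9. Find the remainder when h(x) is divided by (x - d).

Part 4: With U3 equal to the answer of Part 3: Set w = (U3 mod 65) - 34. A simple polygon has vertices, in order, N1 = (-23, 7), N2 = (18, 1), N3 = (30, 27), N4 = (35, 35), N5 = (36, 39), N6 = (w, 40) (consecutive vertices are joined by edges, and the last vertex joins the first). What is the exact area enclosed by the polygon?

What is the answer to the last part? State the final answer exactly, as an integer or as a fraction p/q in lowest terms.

3709/2

Part 1: total draws C(10,6) = 210; favorable C(6,6) = 1; P = 1/210; answer 1/210
Part 2: U1 = 1/210; threaded value p + q = 211; c = 10; cross terms: (-17*-25 - 5*-34)=595, (5*-5 - 30*-25)=725, (30*25 - 10*-5)=800, (10*-8 - -11*25)=195, (-11*-34 - -17*-8)=238; twice the area = |2553| = 2553; area = 2553/2; boundary points = 1 + 5 + 10 + 3 + 2 = 21; strictly interior points = area - boundary/2 + 1 = 1267; answer 1267
Part 3: U2 = 1267; d = -8; remainder = value at the root: -8*(-8)^3 + 9*(-8)^2 - 9*(-8)^1 + 9 = (4096) + (576) + (72) + (9) = 4753; answer 4753
Part 4: U3 = 4753; w = -26; cross terms: (-23*1 - 18*7)=-149, (18*27 - 30*1)=456, (30*35 - 35*27)=105, (35*39 - 36*35)=105, (36*40 - -26*39)=2454, (-26*7 - -23*40)=738; twice the area = |3709| = 3709; area = 3709/2; answer 3709/2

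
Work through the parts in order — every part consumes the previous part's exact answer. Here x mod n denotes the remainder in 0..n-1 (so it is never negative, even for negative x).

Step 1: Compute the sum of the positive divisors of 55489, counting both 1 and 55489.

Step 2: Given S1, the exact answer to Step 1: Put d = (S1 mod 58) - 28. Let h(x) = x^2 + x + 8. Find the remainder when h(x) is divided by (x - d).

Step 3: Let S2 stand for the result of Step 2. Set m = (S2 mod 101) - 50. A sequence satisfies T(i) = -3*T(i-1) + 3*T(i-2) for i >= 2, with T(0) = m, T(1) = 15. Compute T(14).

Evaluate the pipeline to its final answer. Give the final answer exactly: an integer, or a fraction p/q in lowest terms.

Step 1: 55489 = 7 * 7927; sigma = (1 + 7) * (1 + 7927) = 8 * 7928 = 63424; answer 63424
Step 2: S1 = 63424; d = 2; remainder = value at the root: 1*(2)^2 + 1*(2)^1 + 8 = (4) + (2) + (8) = 14; answer 14
Step 3: S2 = 14; m = -36; T(2) = -3*(15) + 3*(-36) = -153; iterating: T(2)=-153, T(3)=504, T(4)=-1971, T(5)=7425, T(6)=-28188, T(7)=106839, T(8)=-405081, T(9)=1535760, T(10)=-5822523, T(11)=22074849, T(12)=-83692116, T(13)=317300895, T(14)=-1202979033; answer -1202979033

-1202979033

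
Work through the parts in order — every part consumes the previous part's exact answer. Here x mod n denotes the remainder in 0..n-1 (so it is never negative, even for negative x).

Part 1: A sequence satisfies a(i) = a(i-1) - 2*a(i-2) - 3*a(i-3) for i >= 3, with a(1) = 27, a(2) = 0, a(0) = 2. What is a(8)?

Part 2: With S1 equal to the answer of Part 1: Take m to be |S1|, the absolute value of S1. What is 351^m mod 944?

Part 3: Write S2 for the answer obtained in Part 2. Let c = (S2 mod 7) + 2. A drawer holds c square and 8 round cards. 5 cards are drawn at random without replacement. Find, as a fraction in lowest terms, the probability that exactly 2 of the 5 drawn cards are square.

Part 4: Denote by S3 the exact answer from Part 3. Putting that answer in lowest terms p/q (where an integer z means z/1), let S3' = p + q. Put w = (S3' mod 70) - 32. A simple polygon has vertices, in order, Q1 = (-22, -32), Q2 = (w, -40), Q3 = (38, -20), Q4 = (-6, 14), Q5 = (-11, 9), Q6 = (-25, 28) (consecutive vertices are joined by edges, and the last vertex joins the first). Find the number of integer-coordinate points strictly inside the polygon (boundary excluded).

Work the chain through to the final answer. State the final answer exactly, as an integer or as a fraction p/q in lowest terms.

2279

Part 1: a(3) = 1*(0) - 2*(27) - 3*(2) = -60; iterating: a(3)=-60, a(4)=-141, a(5)=-21, a(6)=441, a(7)=906, a(8)=87; answer 87
Part 2: S1 = 87; m = 87; squarings mod 944: 351^1=351, 351^2=481, 351^4=81, 351^8=897, 351^16=321, 351^32=145, 351^64=257; 351^87 = 351^1 * 351^2 * 351^4 * 351^16 * 351^64 = 943 (mod 944); answer 943
Part 3: S2 = 943; c = 7; total draws C(15,5) = 3003; favorable C(7,2)*C(8,3) = 1176; P = 56/143; answer 56/143
Part 4: S3 = 56/143; threaded value p + q = 199; w = 27; cross terms: (-22*-40 - 27*-32)=1744, (27*-20 - 38*-40)=980, (38*14 - -6*-20)=412, (-6*9 - -11*14)=100, (-11*28 - -25*9)=-83, (-25*-32 - -22*28)=1416; twice the area = |4569| = 4569; area = 4569/2; boundary points = 1 + 1 + 2 + 5 + 1 + 3 = 13; strictly interior points = area - boundary/2 + 1 = 2279; answer 2279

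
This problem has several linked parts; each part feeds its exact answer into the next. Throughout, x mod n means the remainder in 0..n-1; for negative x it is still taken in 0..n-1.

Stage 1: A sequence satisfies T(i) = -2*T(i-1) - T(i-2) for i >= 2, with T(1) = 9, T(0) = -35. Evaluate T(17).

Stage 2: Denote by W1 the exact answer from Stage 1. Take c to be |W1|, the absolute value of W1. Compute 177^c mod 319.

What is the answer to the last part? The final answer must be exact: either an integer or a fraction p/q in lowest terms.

Stage 1: T(2) = -2*(9) - 1*(-35) = 17; iterating: T(2)=17, T(3)=-43, T(4)=69, T(5)=-95, T(6)=121, T(7)=-147, T(8)=173, T(9)=-199, T(10)=225, T(11)=-251, T(12)=277, T(13)=-303, T(14)=329, T(15)=-355, T(16)=381, T(17)=-407; answer -407
Stage 2: W1 = -407; c = 407; squarings mod 319: 177^1=177, 177^2=67, 177^4=23, 177^8=210, 177^16=78, 177^32=23, 177^64=210, 177^128=78, 177^256=23; 177^407 = 177^1 * 177^2 * 177^4 * 177^16 * 177^128 * 177^256 = 287 (mod 319); answer 287

287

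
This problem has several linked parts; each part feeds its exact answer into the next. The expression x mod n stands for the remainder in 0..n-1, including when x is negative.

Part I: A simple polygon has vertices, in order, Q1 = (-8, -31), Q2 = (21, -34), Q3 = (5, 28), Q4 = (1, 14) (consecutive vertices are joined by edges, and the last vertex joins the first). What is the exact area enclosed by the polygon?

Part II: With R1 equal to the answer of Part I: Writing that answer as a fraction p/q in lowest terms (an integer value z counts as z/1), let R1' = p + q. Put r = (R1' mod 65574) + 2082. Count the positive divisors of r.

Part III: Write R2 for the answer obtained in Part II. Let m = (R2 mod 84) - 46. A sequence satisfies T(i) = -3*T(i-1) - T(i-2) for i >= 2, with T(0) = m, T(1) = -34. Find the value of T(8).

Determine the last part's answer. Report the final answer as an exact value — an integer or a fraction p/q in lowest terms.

47884

Part I: cross terms: (-8*-34 - 21*-31)=923, (21*28 - 5*-34)=758, (5*14 - 1*28)=42, (1*-31 - -8*14)=81; twice the area = |1804| = 1804; area = 902; answer 902
Part II: R1 = 902; threaded value p + q = 903; r = 2985; 2985 = 3 * 5 * 199; number of divisors = (1+1) * (1+1) * (1+1) = 8; answer 8
Part III: R2 = 8; m = -38; T(2) = -3*(-34) - 1*(-38) = 140; iterating: T(2)=140, T(3)=-386, T(4)=1018, T(5)=-2668, T(6)=6986, T(7)=-18290, T(8)=47884; answer 47884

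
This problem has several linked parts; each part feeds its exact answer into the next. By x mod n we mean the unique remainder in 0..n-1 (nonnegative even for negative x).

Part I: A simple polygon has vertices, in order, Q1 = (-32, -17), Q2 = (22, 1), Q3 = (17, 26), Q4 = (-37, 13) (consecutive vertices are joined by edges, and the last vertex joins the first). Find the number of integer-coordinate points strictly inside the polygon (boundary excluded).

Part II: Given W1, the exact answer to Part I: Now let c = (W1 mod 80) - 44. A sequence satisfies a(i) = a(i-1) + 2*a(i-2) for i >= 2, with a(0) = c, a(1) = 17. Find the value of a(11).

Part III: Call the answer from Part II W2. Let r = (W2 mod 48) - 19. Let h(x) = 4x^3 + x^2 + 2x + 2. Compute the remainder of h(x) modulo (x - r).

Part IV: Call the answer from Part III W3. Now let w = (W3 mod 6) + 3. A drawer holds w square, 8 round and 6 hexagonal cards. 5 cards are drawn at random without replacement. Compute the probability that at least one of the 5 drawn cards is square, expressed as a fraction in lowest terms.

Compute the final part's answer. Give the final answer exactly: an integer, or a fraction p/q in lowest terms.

Part I: cross terms: (-32*1 - 22*-17)=342, (22*26 - 17*1)=555, (17*13 - -37*26)=1183, (-37*-17 - -32*13)=1045; twice the area = |3125| = 3125; area = 3125/2; boundary points = 18 + 5 + 1 + 5 = 29; strictly interior points = area - boundary/2 + 1 = 1549; answer 1549
Part II: W1 = 1549; c = -15; a(2) = 1*(17) + 2*(-15) = -13; iterating: a(2)=-13, a(3)=21, a(4)=-5, a(5)=37, a(6)=27, a(7)=101, a(8)=155, a(9)=357, a(10)=667, a(11)=1381; answer 1381
Part III: W2 = 1381; r = 18; remainder = value at the root: 4*(18)^3 + 1*(18)^2 + 2*(18)^1 + 2 = (23328) + (324) + (36) + (2) = 23690; answer 23690
Part IV: W3 = 23690; w = 5; total draws C(19,5) = 11628; complement C(14,5) = 2002; favorable 11628 - 2002 = 9626; P = 4813/5814; answer 4813/5814

4813/5814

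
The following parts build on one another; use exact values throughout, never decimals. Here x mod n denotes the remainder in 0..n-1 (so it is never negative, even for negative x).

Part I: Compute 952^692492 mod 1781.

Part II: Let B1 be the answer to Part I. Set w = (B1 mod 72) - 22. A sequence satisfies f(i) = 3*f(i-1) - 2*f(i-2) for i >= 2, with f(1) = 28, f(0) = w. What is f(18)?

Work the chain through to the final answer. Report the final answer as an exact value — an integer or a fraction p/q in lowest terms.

Part I: squarings mod 1781: 952^1=952, 952^2=1556, 952^4=757, 952^8=1348, 952^16=484, 952^32=945, 952^64=744, 952^128=1426, 952^256=1355, 952^512=1595, 952^1024=757, 952^2048=1348, 952^4096=484, 952^8192=945, 952^16384=744, 952^32768=1426, 952^65536=1355, 952^131072=1595, 952^262144=757, 952^524288=1348; 952^692492 = 952^4 * 952^8 * 952^256 * 952^4096 * 952^32768 * 952^131072 * 952^524288 = 74 (mod 1781); answer 74
Part II: B1 = 74; w = -20; f(2) = 3*(28) - 2*(-20) = 124; iterating: f(2)=124, f(3)=316, f(4)=700, f(5)=1468, f(6)=3004, f(7)=6076, f(8)=12220, f(9)=24508, f(10)=49084, f(11)=98236, f(12)=196540, f(13)=393148, f(14)=786364, f(15)=1572796, f(16)=3145660, f(17)=6291388, f(18)=12582844; answer 12582844

12582844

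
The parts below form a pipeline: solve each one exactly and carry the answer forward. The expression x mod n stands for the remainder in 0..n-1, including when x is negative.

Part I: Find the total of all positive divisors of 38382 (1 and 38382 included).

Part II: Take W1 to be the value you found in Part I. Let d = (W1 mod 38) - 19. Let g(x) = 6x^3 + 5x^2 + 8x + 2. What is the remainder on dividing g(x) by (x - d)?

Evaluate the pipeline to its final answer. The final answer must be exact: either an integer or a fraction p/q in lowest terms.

Part I: 38382 = 2 * 3 * 6397; sigma = (1 + 2) * (1 + 3) * (1 + 6397) = 3 * 4 * 6398 = 76776; answer 76776
Part II: W1 = 76776; d = -3; remainder = value at the root: 6*(-3)^3 + 5*(-3)^2 + 8*(-3)^1 + 2 = (-162) + (45) + (-24) + (2) = -139; answer -139

-139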